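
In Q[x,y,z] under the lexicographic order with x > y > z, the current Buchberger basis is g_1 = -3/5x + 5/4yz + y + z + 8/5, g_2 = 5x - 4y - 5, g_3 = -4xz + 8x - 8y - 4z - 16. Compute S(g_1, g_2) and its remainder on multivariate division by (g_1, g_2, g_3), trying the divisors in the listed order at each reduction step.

S(g_1, g_2) = -25/12yz - 13/15y - 5/3z - 5/3; remainder on division = -25/12yz - 13/15y - 5/3z - 5/3.

lcm(LM(g_1), LM(g_2)) = x.
S = (lcm/LT(g_1))·g_1 − (lcm/LT(g_2))·g_2 = -25/12yz - 13/15y - 5/3z - 5/3.
Reduce S modulo (g_1, g_2, g_3) in that order:
  leading term yz: no divisor's leading term divides it; move -25/12yz to the remainder.
  leading term y: no divisor's leading term divides it; move -13/15y to the remainder.
  leading term z: no divisor's leading term divides it; move -5/3z to the remainder.
  leading term 1: no divisor's leading term divides it; move -5/3 to the remainder.
The remainder -25/12yz - 13/15y - 5/3z - 5/3 is nonzero, so it would be added as the next basis element.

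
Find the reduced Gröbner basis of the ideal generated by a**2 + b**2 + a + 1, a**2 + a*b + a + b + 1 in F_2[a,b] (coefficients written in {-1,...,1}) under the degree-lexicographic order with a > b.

G = {a**2 + a + b + 1, a*b, b**2 + b}

f_1 = a**2 + b**2 + a + 1, LT = a**2.
f_2 = a**2 + a*b + a + b + 1, LT = a**2.

S(f_1,f_2): lcm = a**2. S = a*b + b**2 + b.
  reduce S modulo (f_1, f_2):
  remainder a*b + b**2 + b ≠ 0; add g_3 = a*b + b**2 + b to the basis.

S(f_1,g_3): lcm = a**2*b. S = a*b**2 + b**3 + b.
  reduce S modulo (f_1, f_2, g_3):
  remainder b**2 + b ≠ 0; add g_4 = b**2 + b to the basis.

The other S-polynomials (S(f_2,g_3), S(f_1,g_4), S(f_2,g_4), S(g_3,g_4)) all reduce to 0 modulo the current basis, so we have a Gröbner basis.
Inter-reduce: drop elements whose leading term is divisible by another's, tail-reduce, and make monic.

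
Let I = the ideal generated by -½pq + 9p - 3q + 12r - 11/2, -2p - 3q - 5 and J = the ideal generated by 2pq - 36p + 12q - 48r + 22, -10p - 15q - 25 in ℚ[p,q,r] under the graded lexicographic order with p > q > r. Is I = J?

Yes, the ideals are equal.

Equality of ideals is decidable: compute both reduced Gröbner bases (unique for the ordering) and check whether they agree.
Buchberger on the first generating set:
f_1 = -½pq + 9p - 3q + 12r - 11/2, LT = pq.
f_2 = -2p - 3q - 5, LT = p.

S(f_1,f_2): lcm = pq. S = -3/2q² - 18p + 7/2q - 24r + 11.
  leading term q²: no divisor's leading term divides it; move -3/2q² to the remainder.
  leading term p: subtract (9)·f_2 from -18p + 7/2q - 24r + 11 → 61/2q - 24r + 56
  leading term q: no divisor's leading term divides it; move 61/2q to the remainder.
  leading term r: no divisor's leading term divides it; move -24r to the remainder.
  leading term 1: no divisor's leading term divides it; move 56 to the remainder.
  remainder -3/2q² + 61/2q - 24r + 56 ≠ 0; add g_3 = -3/2q² + 61/2q - 24r + 56 to the basis.

The other S-polynomials (S(f_1,g_3), S(f_2,g_3)) all reduce to 0 modulo the current basis, so we have a Gröbner basis.
Inter-reduce: drop elements whose leading term is divisible by another's, tail-reduce, and make monic.
Reduced Gröbner basis: {q² - 61/3q + 16r - 112/3, p + 3/2q + 5/2}.

Buchberger on the second generating set:
h_1 = 2pq - 36p + 12q - 48r + 22, LT = pq.
h_2 = -10p - 15q - 25, LT = p.

S(h_1,h_2): lcm = pq. S = -3/2q² - 18p + 7/2q - 24r + 11.
  leading term q²: no divisor's leading term divides it; move -3/2q² to the remainder.
  leading term p: subtract (9/5)·h_2 from -18p + 7/2q - 24r + 11 → 61/2q - 24r + 56
  leading term q: no divisor's leading term divides it; move 61/2q to the remainder.
  leading term r: no divisor's leading term divides it; move -24r to the remainder.
  leading term 1: no divisor's leading term divides it; move 56 to the remainder.
  remainder -3/2q² + 61/2q - 24r + 56 ≠ 0; add k_3 = -3/2q² + 61/2q - 24r + 56 to the basis.

The other S-polynomials (S(h_1,k_3), S(h_2,k_3)) all reduce to 0 modulo the current basis, so we have a Gröbner basis.
Inter-reduce: drop elements whose leading term is divisible by another's, tail-reduce, and make monic.
Reduced Gröbner basis: {q² - 61/3q + 16r - 112/3, p + 3/2q + 5/2}.

These coincide, so the ideals are equal.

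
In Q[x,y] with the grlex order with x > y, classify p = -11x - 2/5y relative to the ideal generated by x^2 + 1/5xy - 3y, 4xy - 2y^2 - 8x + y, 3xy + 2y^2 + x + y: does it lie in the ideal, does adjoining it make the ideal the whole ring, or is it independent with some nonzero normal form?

First compute the reduced Gröbner basis of I by Buchberger's algorithm.
f_1 = x^2 + 1/5xy - 3y, LT = x^2.
f_2 = 4xy - 2y^2 - 8x + y, LT = xy.
f_3 = 3xy + 2y^2 + x + y, LT = xy.

S(f_1,f_2): lcm = x^2y. S = 7/10xy^2 + 2x^2 - 1/4xy - 3y^2.
  leading term xy^2: subtract (7/40y)·f_2 from 7/10xy^2 + 2x^2 - 1/4xy - 3y^2 → 7/20y^3 + 2x^2 + 23/20xy - 127/40y^2
  leading term y^3: no divisor's leading term divides it; move 7/20y^3 to the remainder.
  leading term x^2: subtract (2)·f_1 from 2x^2 + 23/20xy - 127/40y^2 → 3/4xy - 127/40y^2 + 6y
  leading term xy: subtract (3/16)·f_2 from 3/4xy - 127/40y^2 + 6y → -14/5y^2 + 3/2x + 93/16y
  leading term y^2: no divisor's leading term divides it; move -14/5y^2 to the remainder.
  leading term x: no divisor's leading term divides it; move 3/2x to the remainder.
  leading term y: no divisor's leading term divides it; move 93/16y to the remainder.
  remainder 7/20y^3 - 14/5y^2 + 3/2x + 93/16y ≠ 0; add h_4 = 7/20y^3 - 14/5y^2 + 3/2x + 93/16y to the basis.

S(f_1,f_3): lcm = x^2y. S = -7/15xy^2 - 1/3x^2 - 1/3xy - 3y^2.
  leading term xy^2: subtract (-7/60y)·f_2 from -7/15xy^2 - 1/3x^2 - 1/3xy - 3y^2 → -7/30y^3 - 1/3x^2 - 19/15xy - 173/60y^2
  leading term y^3: subtract (-2/3)·h_4 from -7/30y^3 - 1/3x^2 - 19/15xy - 173/60y^2 → -1/3x^2 - 19/15xy - 19/4y^2 + x + 31/8y
  leading term x^2: subtract (-1/3)·f_1 from -1/3x^2 - 19/15xy - 19/4y^2 + x + 31/8y → -6/5xy - 19/4y^2 + x + 23/8y
  leading term xy: subtract (-3/10)·f_2 from -6/5xy - 19/4y^2 + x + 23/8y → -107/20y^2 - 7/5x + 127/40y
  leading term y^2: no divisor's leading term divides it; move -107/20y^2 to the remainder.
  leading term x: no divisor's leading term divides it; move -7/5x to the remainder.
  leading term y: no divisor's leading term divides it; move 127/40y to the remainder.
  remainder -107/20y^2 - 7/5x + 127/40y ≠ 0; add h_5 = -107/20y^2 - 7/5x + 127/40y to the basis.

S(f_2,f_3): lcm = xy. S = -7/6y^2 - 7/3x - 1/12y.
  leading term y^2: subtract (70/321)·h_5 from -7/6y^2 - 7/3x - 1/12y → -217/107x - 83/107y
  leading term x: no divisor's leading term divides it; move -217/107x to the remainder.
  leading term y: no divisor's leading term divides it; move -83/107y to the remainder.
  remainder -217/107x - 83/107y ≠ 0; add h_6 = -217/107x - 83/107y to the basis.

S(f_3,h_4): lcm = xy^3. S = 2/3y^4 + 25/3xy^2 + 1/3y^3 - 30/7x^2 - 465/28xy.
  leading term y^4: subtract (40/21y)·h_4 from 2/3y^4 + 25/3xy^2 + 1/3y^3 - 30/7x^2 - 465/28xy → 25/3xy^2 + 17/3y^3 - 30/7x^2 - 545/28xy - 155/14y^2
  leading term xy^2: subtract (25/12y)·f_2 from 25/3xy^2 + 17/3y^3 - 30/7x^2 - 545/28xy - 155/14y^2 → 59/6y^3 - 30/7x^2 - 235/84xy - 1105/84y^2
  leading term y^3: subtract (590/21)·h_4 from 59/6y^3 - 30/7x^2 - 235/84xy - 1105/84y^2 → -30/7x^2 - 235/84xy + 5503/84y^2 - 295/7x - 9145/56y
  leading term x^2: subtract (-30/7)·f_1 from -30/7x^2 - 235/84xy + 5503/84y^2 - 295/7x - 9145/56y → -163/84xy + 5503/84y^2 - 295/7x - 9865/56y
  leading term xy: subtract (-163/336)·f_2 from -163/84xy + 5503/84y^2 - 295/7x - 9865/56y → 1549/24y^2 - 1933/42x - 59027/336y
  leading term y^2: subtract (-7745/642)·h_5 from 1549/24y^2 - 1933/42x - 59027/336y → -47122/749x - 411569/2996y
  leading term x: subtract (47122/1519)·h_6 from -47122/749x - 411569/2996y → -688467/6076y
  leading term y: no divisor's leading term divides it; move -688467/6076y to the remainder.
  remainder -688467/6076y ≠ 0; add h_7 = -688467/6076y to the basis.

The other S-polynomials (S(f_1,h_4), S(f_2,h_4), S(f_1,h_5), S(f_2,h_5), S(f_3,h_5), S(h_4,h_5), S(f_1,h_6), S(f_2,h_6), S(f_3,h_6), S(h_4,h_6), S(h_5,h_6), S(f_1,h_7), S(f_2,h_7), S(f_3,h_7), S(h_4,h_7), S(h_5,h_7), S(h_6,h_7)) all reduce to 0 modulo the current basis, so we have a Gröbner basis.
Inter-reduce: drop elements whose leading term is divisible by another's, tail-reduce, and make monic.
Reduced Gröbner basis: {x, y}.
Label its elements g_1 = x, g_2 = y.

Reduce p = -11x - 2/5y modulo G:
  leading term x: subtract (-11)·g_1 from -11x - 2/5y → -2/5y
  leading term y: subtract (-2/5)·g_2 from -2/5y → 0
  normal form = 0.
Since the normal form is 0, p ∈ I.

Ideal membership is decidable via reduction modulo a Gröbner basis.

-11x - 2/5y lies in I (it reduces to 0).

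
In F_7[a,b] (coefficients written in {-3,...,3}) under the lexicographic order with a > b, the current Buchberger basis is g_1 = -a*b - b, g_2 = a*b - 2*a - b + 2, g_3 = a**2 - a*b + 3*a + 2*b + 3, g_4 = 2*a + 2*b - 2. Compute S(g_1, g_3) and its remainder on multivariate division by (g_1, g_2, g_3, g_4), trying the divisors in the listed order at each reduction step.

lcm(LM(g_1), LM(g_3)) = a**2*b.
S = (lcm/LT(g_1))·g_1 − (lcm/LT(g_3))·g_3 = a*b**2 - 2*a*b - 2*b**2 - 3*b.
Reduce S modulo (g_1, g_2, g_3, g_4) in that order:
  leading term a*b**2: subtract (-b)·g_1 from a*b**2 - 2*a*b - 2*b**2 - 3*b → -2*a*b - 3*b**2 - 3*b
  leading term a*b: subtract (2)·g_1 from -2*a*b - 3*b**2 - 3*b → -3*b**2 - b
  leading term b**2: no divisor's leading term divides it; move -3*b**2 to the remainder.
  leading term b: no divisor's leading term divides it; move -b to the remainder.
The remainder -3*b**2 - b is nonzero, so it would be added as the next basis element.

S(g_1, g_3) = a*b**2 - 2*a*b - 2*b**2 - 3*b; remainder on division = -3*b**2 - b.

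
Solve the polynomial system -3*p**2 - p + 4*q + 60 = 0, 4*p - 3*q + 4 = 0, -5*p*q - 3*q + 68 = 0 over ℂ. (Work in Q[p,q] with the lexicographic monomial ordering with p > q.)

Compute a lex Gröbner basis by Buchberger's algorithm.
f_1 = -3*p**2 - p + 4*q + 60, LT = p**2.
f_2 = 4*p - 3*q + 4, LT = p.
f_3 = -5*p*q - 3*q + 68, LT = p*q.

S(f_1,f_2): lcm = p**2. S = 3/4*p*q - 2/3*p - 4/3*q - 20.
  leading term p*q: subtract (3/16*q)·f_2 from 3/4*p*q - 2/3*p - 4/3*q - 20 → -2/3*p + 9/16*q**2 - 25/12*q - 20
  leading term p: subtract (-1/6)·f_2 from -2/3*p + 9/16*q**2 - 25/12*q - 20 → 9/16*q**2 - 31/12*q - 58/3
  leading term q**2: no divisor's leading term divides it; move 9/16*q**2 to the remainder.
  leading term q: no divisor's leading term divides it; move -31/12*q to the remainder.
  leading term 1: no divisor's leading term divides it; move -58/3 to the remainder.
  remainder 9/16*q**2 - 31/12*q - 58/3 ≠ 0; add h_4 = 9/16*q**2 - 31/12*q - 58/3 to the basis.

S(f_1,f_3): lcm = p**2*q. S = -4/15*p*q + 68/5*p - 4/3*q**2 - 20*q.
  leading term p*q: subtract (-1/15*q)·f_2 from -4/15*p*q + 68/5*p - 4/3*q**2 - 20*q → 68/5*p - 23/15*q**2 - 296/15*q
  leading term p: subtract (17/5)·f_2 from 68/5*p - 23/15*q**2 - 296/15*q → -23/15*q**2 - 143/15*q - 68/5
  leading term q**2: subtract (-368/135)·h_4 from -23/15*q**2 - 143/15*q - 68/5 → -6713/405*q - 26852/405
  leading term q: no divisor's leading term divides it; move -6713/405*q to the remainder.
  leading term 1: no divisor's leading term divides it; move -26852/405 to the remainder.
  remainder -6713/405*q - 26852/405 ≠ 0; add h_5 = -6713/405*q - 26852/405 to the basis.

S(f_2,f_3): lcm = p*q. S = -3/4*q**2 + 2/5*q + 68/5.
  leading term q**2: subtract (-4/3)·h_4 from -3/4*q**2 + 2/5*q + 68/5 → -137/45*q - 548/45
  leading term q: subtract (9/49)·h_5 from -137/45*q - 548/45 → 0
  remainder 0.

S(f_1,h_4): leading monomials are coprime, so the S-polynomial reduces to 0 (Buchberger's first criterion).
S(f_2,h_4): leading monomials are coprime, so the S-polynomial reduces to 0 (Buchberger's first criterion).
S(f_3,h_4): lcm = p*q**2. S = 124/27*p*q + 928/27*p + 3/5*q**2 - 68/5*q.
  leading term p*q: subtract (31/27*q)·f_2 from 124/27*p*q + 928/27*p + 3/5*q**2 - 68/5*q → 928/27*p + 182/45*q**2 - 2456/135*q
  leading term p: subtract (232/27)·f_2 from 928/27*p + 182/45*q**2 - 2456/135*q → 182/45*q**2 + 1024/135*q - 928/27
  leading term q**2: subtract (2912/405)·h_4 from 182/45*q**2 + 1024/135*q - 928/27 → 31784/1215*q + 127136/1215
  leading term q: subtract (-232/147)·h_5 from 31784/1215*q + 127136/1215 → 0
  remainder 0.

S(f_1,h_5): leading monomials are coprime, so the S-polynomial reduces to 0 (Buchberger's first criterion).
S(f_2,h_5): leading monomials are coprime, so the S-polynomial reduces to 0 (Buchberger's first criterion).
S(f_3,h_5): lcm = p*q. S = -4*p + 3/5*q - 68/5.
  leading term p: subtract (-1)·f_2 from -4*p + 3/5*q - 68/5 → -12/5*q - 48/5
  leading term q: subtract (972/6713)·h_5 from -12/5*q - 48/5 → 0
  remainder 0.

S(h_4,h_5): lcm = q**2. S = -232/27*q - 928/27.
  leading term q: subtract (3480/6713)·h_5 from -232/27*q - 928/27 → 0
  remainder 0.

Every S-polynomial of the final basis reduces to 0, so we have a Gröbner basis.
Inter-reduce: drop elements whose leading term is divisible by another's, tail-reduce, and make monic.
Reduced Gröbner basis: {p + 4, q + 4}.

Since the basis is lex-ordered, q + 4 is univariate in q. Its roots are {-4}. Back-substituting each root into the other basis elements fixes the other coordinates.
  q = -4: the earlier basis element becomes p + 4 = 0, giving p = -4 — point (-4, -4).
Substituting each solution back into the original system confirms all equations vanish.

{(-4, -4)}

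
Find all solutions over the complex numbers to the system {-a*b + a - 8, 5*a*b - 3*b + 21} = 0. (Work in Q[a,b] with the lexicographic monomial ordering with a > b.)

Compute a lex Gröbner basis by Buchberger's algorithm.
f_1 = -a*b + a - 8, LT = a*b.
f_2 = 5*a*b - 3*b + 21, LT = a*b.

S(f_1,f_2): lcm = a*b. S = -a + 3/5*b + 19/5.
  reduce S modulo (f_1, f_2):
  remainder -a + 3/5*b + 19/5 ≠ 0; add h_3 = -a + 3/5*b + 19/5 to the basis.

S(f_1,h_3): lcm = a*b. S = -a + 3/5*b**2 + 19/5*b + 8.
  reduce S modulo (f_1, f_2, h_3):
  remainder 3/5*b**2 + 16/5*b + 21/5 ≠ 0; add h_4 = 3/5*b**2 + 16/5*b + 21/5 to the basis.

The other S-polynomials (S(f_2,h_3), S(f_1,h_4), S(f_2,h_4), S(h_3,h_4)) all reduce to 0 modulo the current basis, so we have a Gröbner basis.
Inter-reduce: drop elements whose leading term is divisible by another's, tail-reduce, and make monic.
Reduced Gröbner basis: {a - 3/5*b - 19/5, b**2 + 16/3*b + 7}.

Elimination: the polynomial b**2 + 16/3*b + 7 lies in the elimination ideal for b, so b ∈ {-3, -7/3}. For each such b, the remaining basis elements (now univariate) give the rest of the solution.
  b = -3: the earlier basis element becomes a - 2 = 0, giving a = 2 — point (2, -3).
  b = -7/3: the earlier basis element becomes a - 12/5 = 0, giving a = 12/5 — point (12/5, -7/3).

{(2, -3), (12/5, -7/3)}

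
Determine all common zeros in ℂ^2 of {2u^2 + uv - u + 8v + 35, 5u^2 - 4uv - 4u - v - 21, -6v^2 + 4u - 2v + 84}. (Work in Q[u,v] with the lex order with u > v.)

{(1, -4)}

Compute a lex Gröbner basis by Buchberger's algorithm.
f_1 = 2u^2 + uv - u + 8v + 35, LT = u^2.
f_2 = 5u^2 - 4uv - 4u - v - 21, LT = u^2.
f_3 = 4u - 6v^2 - 2v + 84, LT = u.

S(f_1,f_2): lcm = u^2. S = 13/10uv + 3/10u + 21/5v + 217/10.
  reduce S modulo (f_1, f_2, f_3):
  remainder 39/20v^3 + 11/10v^2 - 459/20v + 77/5 ≠ 0; add h_4 = 39/20v^3 + 11/10v^2 - 459/20v + 77/5 to the basis.

S(f_1,f_3): lcm = u^2. S = 3/2uv^2 + uv - 43/2u + 4v + 35/2.
  reduce S modulo (f_1, f_2, f_3, h_4):
  remainder -12615/338v^2 - 5742/169v + 77952/169 ≠ 0; add h_5 = -12615/338v^2 - 5742/169v + 77952/169 to the basis.

S(h_4,h_5): lcm = v^3. S = -1958/5655v^2 + 1111/1885v + 308/39.
  reduce S modulo (f_1, f_2, f_3, h_4, h_5):
  remainder 19019/21025v + 76076/21025 ≠ 0; add h_6 = 19019/21025v + 76076/21025 to the basis.

The other S-polynomials (S(f_2,f_3), S(f_1,h_4), S(f_2,h_4), S(f_3,h_4), S(f_1,h_5), S(f_2,h_5), S(f_3,h_5), S(f_1,h_6), S(f_2,h_6), S(f_3,h_6), S(h_4,h_6), S(h_5,h_6)) all reduce to 0 modulo the current basis, so we have a Gröbner basis.
Inter-reduce: drop elements whose leading term is divisible by another's, tail-reduce, and make monic.
Reduced Gröbner basis: {u - 1, v + 4}.

From the last basis element, v + 4 = 0, so v takes values in {-4}. Each choice, substituted upward through the basis, yields the corresponding point(s) of the solution set.
  v = -4: the earlier basis element becomes u - 1 = 0, giving u = 1 — point (1, -4).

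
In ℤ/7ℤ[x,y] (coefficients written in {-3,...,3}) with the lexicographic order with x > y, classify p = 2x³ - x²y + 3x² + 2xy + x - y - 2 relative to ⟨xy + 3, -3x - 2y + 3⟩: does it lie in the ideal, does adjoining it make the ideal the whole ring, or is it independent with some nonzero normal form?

First compute the reduced Gröbner basis of I by Buchberger's algorithm.
f_1 = xy + 3, LT = xy.
f_2 = -3x - 2y + 3, LT = x.

S(f_1,f_2): lcm = xy. S = -3y² + y + 3.
  leading term y²: no divisor's leading term divides it; move -3y² to the remainder.
  leading term y: no divisor's leading term divides it; move y to the remainder.
  leading term 1: no divisor's leading term divides it; move 3 to the remainder.
  remainder -3y² + y + 3 ≠ 0; add h_3 = -3y² + y + 3 to the basis.

S(f_1,h_3): lcm = xy². S = -2xy + x + 3y.
  leading term xy: subtract (-2)·f_1 from -2xy + x + 3y → x + 3y - 1
  leading term x: subtract (2)·f_2 from x + 3y - 1 → 0
  remainder 0.

S(f_2,h_3): leading monomials are coprime, so the S-polynomial reduces to 0 (Buchberger's first criterion).
Every S-polynomial of the final basis reduces to 0, so we have a Gröbner basis.
Inter-reduce: drop elements whose leading term is divisible by another's, tail-reduce, and make monic.
Reduced Gröbner basis: {x + 3y - 1, y² + 2y - 1}.
Label its elements g_1 = x + 3y - 1, g_2 = y² + 2y - 1.

Reduce p = 2x³ - x²y + 3x² + 2xy + x - y - 2 modulo G:
  leading term x³: subtract (2x²)·g_1 from 2x³ - x²y + 3x² + 2xy + x - y - 2 → -2x² + 2xy + x - y - 2
  leading term x²: subtract (-2x)·g_1 from -2x² + 2xy + x - y - 2 → xy - x - y - 2
  leading term xy: subtract (y)·g_1 from xy - x - y - 2 → -x - 3y² - 2
  leading term x: subtract (-1)·g_1 from -x - 3y² - 2 → -3y² + 3y - 3
  leading term y²: subtract (-3)·g_2 from -3y² + 3y - 3 → 2y + 1
  leading term y: no divisor's leading term divides it; move 2y to the remainder.
  leading term 1: no divisor's leading term divides it; move 1 to the remainder.
  normal form = 2y + 1.
The normal form is nonzero, so p ∉ I. Since p minus its normal form lies in I, I + (p) = I + (r) where r = 2y + 1; decide whether this ideal is the whole ring.
Run Buchberger on G together with r (pairs among the g_i already reduce to 0 since G is a Gröbner basis):
g_1 = x + 3y - 1, LT = x.
g_2 = y² + 2y - 1, LT = y².
r = 2y + 1, LT = y.

S(g_1,g_2): leading monomials are coprime, so the S-polynomial reduces to 0 (Buchberger's first criterion).
S(g_1,r): leading monomials are coprime, so the S-polynomial reduces to 0 (Buchberger's first criterion).
S(g_2,r): lcm = y². S = -2y - 1.
  leading term y: subtract (-1)·r from -2y - 1 → 0
  remainder 0.

Every S-polynomial of the final basis reduces to 0, so we have a Gröbner basis.
Inter-reduce: drop elements whose leading term is divisible by another's, tail-reduce, and make monic.
Reduced Gröbner basis: {x + 1, y - 3}.
The reduced Gröbner basis of I + (p) is {x + 1, y - 3} ≠ {1}, a proper ideal, so the enlarged system stays consistent: p is independent of I, with normal form 2y + 1.

Ideal membership is decidable via reduction modulo a Gröbner basis.

2x³ - x²y + 3x² + 2xy + x - y - 2 is independent of I; its normal form modulo I is 2y + 1.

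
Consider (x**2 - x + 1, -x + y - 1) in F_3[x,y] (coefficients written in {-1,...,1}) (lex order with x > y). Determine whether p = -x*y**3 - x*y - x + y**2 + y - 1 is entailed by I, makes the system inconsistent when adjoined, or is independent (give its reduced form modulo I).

First compute the reduced Gröbner basis of I by Buchberger's algorithm.
f_1 = x**2 - x + 1, LT = x**2.
f_2 = -x + y - 1, LT = x.

S(f_1,f_2): lcm = x**2. S = x*y + x + 1.
  reduce S modulo (f_1, f_2):
  remainder y**2 ≠ 0; add h_3 = y**2 to the basis.

The other S-polynomials (S(f_1,h_3), S(f_2,h_3)) all reduce to 0 modulo the current basis, so we have a Gröbner basis.
Inter-reduce: drop elements whose leading term is divisible by another's, tail-reduce, and make monic.
Reduced Gröbner basis: {x - y + 1, y**2}.
Label its elements g_1 = x - y + 1, g_2 = y**2.

Reduce p = -x*y**3 - x*y - x + y**2 + y - 1 modulo G:
  leading term x*y**3: subtract (-y**3)·g_1 from -x*y**3 - x*y - x + y**2 + y - 1 → -x*y - x - y**4 + y**3 + y**2 + y - 1
  leading term x*y: subtract (-y)·g_1 from -x*y - x - y**4 + y**3 + y**2 + y - 1 → -x - y**4 + y**3 - y - 1
  leading term x: subtract (-1)·g_1 from -x - y**4 + y**3 - y - 1 → -y**4 + y**3 + y
  leading term y**4: subtract (-y**2)·g_2 from -y**4 + y**3 + y → y**3 + y
  leading term y**3: subtract (y)·g_2 from y**3 + y → y
  leading term y: no divisor's leading term divides it; move y to the remainder.
  normal form = y.
The normal form is nonzero, so p ∉ I. Since p minus its normal form lies in I, I + (p) = I + (r) where r = y; decide whether this ideal is the whole ring.
Run Buchberger on G together with r (pairs among the g_i already reduce to 0 since G is a Gröbner basis):
g_1 = x - y + 1, LT = x.
g_2 = y**2, LT = y**2.
r = y, LT = y.

The S-polynomials (S(g_1,g_2), S(g_1,r), S(g_2,r)) all reduce to 0 modulo the current basis, so we have a Gröbner basis.
Inter-reduce: drop elements whose leading term is divisible by another's, tail-reduce, and make monic.
Reduced Gröbner basis: {x + 1, y}.
The reduced Gröbner basis of I + (p) is {x + 1, y} ≠ {1}, a proper ideal, so the enlarged system stays consistent: p is independent of I, with normal form y.

The remainder on division by a Gröbner basis is unique — it is the normal form.

-x*y**3 - x*y - x + y**2 + y - 1 is independent of I; its normal form modulo I is y.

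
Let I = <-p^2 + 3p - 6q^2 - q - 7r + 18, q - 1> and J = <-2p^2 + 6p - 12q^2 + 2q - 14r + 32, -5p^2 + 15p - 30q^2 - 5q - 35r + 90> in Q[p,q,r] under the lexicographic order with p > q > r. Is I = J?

Since reduced Gröbner bases are canonical representatives of ideals under a given ordering, it suffices to compute and compare them.
Buchberger on the first generating set:
f_1 = -p^2 + 3p - 6q^2 - q - 7r + 18, LT = p^2.
f_2 = q - 1, LT = q.

The S-polynomials (S(f_1,f_2)) all reduce to 0 modulo the current basis, so we have a Gröbner basis.
Inter-reduce: drop elements whose leading term is divisible by another's, tail-reduce, and make monic.
Reduced Gröbner basis: {p^2 - 3p + 7r - 11, q - 1}.

Buchberger on the second generating set:
h_1 = -2p^2 + 6p - 12q^2 + 2q - 14r + 32, LT = p^2.
h_2 = -5p^2 + 15p - 30q^2 - 5q - 35r + 90, LT = p^2.

S(h_1,h_2): lcm = p^2. S = -2q + 2.
  leading term q: no divisor's leading term divides it; move -2q to the remainder.
  leading term 1: no divisor's leading term divides it; move 2 to the remainder.
  remainder -2q + 2 ≠ 0; add k_3 = -2q + 2 to the basis.

The other S-polynomials (S(h_1,k_3), S(h_2,k_3)) all reduce to 0 modulo the current basis, so we have a Gröbner basis.
Inter-reduce: drop elements whose leading term is divisible by another's, tail-reduce, and make monic.
Reduced Gröbner basis: {p^2 - 3p + 7r - 11, q - 1}.

Same reduced basis, so the two generating sets span the same ideal.

Yes, the ideals are equal.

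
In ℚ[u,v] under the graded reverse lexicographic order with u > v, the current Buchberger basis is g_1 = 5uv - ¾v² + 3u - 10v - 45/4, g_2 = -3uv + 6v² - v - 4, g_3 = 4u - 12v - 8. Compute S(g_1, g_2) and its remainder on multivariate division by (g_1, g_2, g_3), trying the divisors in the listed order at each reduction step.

lcm(LM(g_1), LM(g_2)) = uv.
S = (lcm/LT(g_1))·g_1 − (lcm/LT(g_2))·g_2 = 37/20v² + ⅗u - 7/3v - 43/12.
Reduce S modulo (g_1, g_2, g_3) in that order:
  leading term v²: no divisor's leading term divides it; move 37/20v² to the remainder.
  leading term u: subtract (3/20)·g_3 from ⅗u - 7/3v - 43/12 → -8/15v - 143/60
  leading term v: no divisor's leading term divides it; move -8/15v to the remainder.
  leading term 1: no divisor's leading term divides it; move -143/60 to the remainder.
The remainder 37/20v² - 8/15v - 143/60 is nonzero, so it would be added as the next basis element.

S(g_1, g_2) = 37/20v² + ⅗u - 7/3v - 43/12; remainder on division = 37/20v² - 8/15v - 143/60.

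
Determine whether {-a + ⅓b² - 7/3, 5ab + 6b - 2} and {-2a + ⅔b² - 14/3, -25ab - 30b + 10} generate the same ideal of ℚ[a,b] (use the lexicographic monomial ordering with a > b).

Equality of ideals is decidable: compute both reduced Gröbner bases (unique for the ordering) and check whether they agree.
Buchberger on the first generating set:
f_1 = -a + ⅓b² - 7/3, LT = a.
f_2 = 5ab + 6b - 2, LT = ab.

S(f_1,f_2): lcm = ab. S = -⅓b³ + 17/15b + ⅖.
  leading term b³: no divisor's leading term divides it; move -⅓b³ to the remainder.
  leading term b: no divisor's leading term divides it; move 17/15b to the remainder.
  leading term 1: no divisor's leading term divides it; move ⅖ to the remainder.
  remainder -⅓b³ + 17/15b + ⅖ ≠ 0; add g_3 = -⅓b³ + 17/15b + ⅖ to the basis.

The other S-polynomials (S(f_1,g_3), S(f_2,g_3)) all reduce to 0 modulo the current basis, so we have a Gröbner basis.
Inter-reduce: drop elements whose leading term is divisible by another's, tail-reduce, and make monic.
Reduced Gröbner basis: {a - ⅓b² + 7/3, b³ - 17/5b - 6/5}.

Buchberger on the second generating set:
h_1 = -2a + ⅔b² - 14/3, LT = a.
h_2 = -25ab - 30b + 10, LT = ab.

S(h_1,h_2): lcm = ab. S = -⅓b³ + 17/15b + ⅖.
  leading term b³: no divisor's leading term divides it; move -⅓b³ to the remainder.
  leading term b: no divisor's leading term divides it; move 17/15b to the remainder.
  leading term 1: no divisor's leading term divides it; move ⅖ to the remainder.
  remainder -⅓b³ + 17/15b + ⅖ ≠ 0; add k_3 = -⅓b³ + 17/15b + ⅖ to the basis.

The other S-polynomials (S(h_1,k_3), S(h_2,k_3)) all reduce to 0 modulo the current basis, so we have a Gröbner basis.
Inter-reduce: drop elements whose leading term is divisible by another's, tail-reduce, and make monic.
Reduced Gröbner basis: {a - ⅓b² + 7/3, b³ - 17/5b - 6/5}.

Same reduced basis, so the two generating sets span the same ideal.
The choice of monomial ordering does not affect the verdict — as long as both bases are computed under the same ordering, their equality decides ideal equality.

Yes, the ideals are equal.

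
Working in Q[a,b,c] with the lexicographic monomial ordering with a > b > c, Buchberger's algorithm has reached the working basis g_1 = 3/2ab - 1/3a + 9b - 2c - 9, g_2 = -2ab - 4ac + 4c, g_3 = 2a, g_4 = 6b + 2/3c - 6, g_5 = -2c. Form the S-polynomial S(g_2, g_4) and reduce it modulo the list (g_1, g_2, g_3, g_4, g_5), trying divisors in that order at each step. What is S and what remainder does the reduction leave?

S(g_2, g_4) = 17/9ac + a - 2c; remainder on division = 0.

lcm(LM(g_2), LM(g_4)) = ab.
S = (lcm/LT(g_2))·g_2 − (lcm/LT(g_4))·g_4 = 17/9ac + a - 2c.
Reduce S modulo (g_1, g_2, g_3, g_4, g_5) in that order:
  leading term ac: subtract (17/18c)·g_3 from 17/9ac + a - 2c → a - 2c
  leading term a: subtract (1/2)·g_3 from a - 2c → -2c
  leading term c: subtract (1)·g_5 from -2c → 0
The remainder is 0, so this S-polynomial contributes no new basis element.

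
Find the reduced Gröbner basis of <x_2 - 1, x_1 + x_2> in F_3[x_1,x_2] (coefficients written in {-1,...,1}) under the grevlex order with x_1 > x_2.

Buchberger's algorithm terminates because the ascending chain of leading-term ideals stabilizes.

f_1 = x_2 - 1, LT = x_2.
f_2 = x_1 + x_2, LT = x_1.

The S-polynomials (S(f_1,f_2)) all reduce to 0 modulo the current basis, so we have a Gröbner basis.

G = {x_1 + 1, x_2 - 1}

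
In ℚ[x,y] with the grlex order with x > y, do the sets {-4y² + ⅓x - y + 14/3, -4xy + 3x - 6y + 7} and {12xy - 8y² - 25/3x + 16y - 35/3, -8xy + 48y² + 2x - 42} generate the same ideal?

Two ideals are equal iff their reduced Gröbner bases coincide (the reduced basis is unique for a fixed ordering).
Buchberger on the first generating set:
f_1 = -4y² + ⅓x - y + 14/3, LT = y².
f_2 = -4xy + 3x - 6y + 7, LT = xy.

S(f_1,f_2): lcm = xy². S = -1/12x² + xy - 3/2y² - 7/6x + 7/4y.
  leading term x²: no divisor's leading term divides it; move -1/12x² to the remainder.
  leading term xy: subtract (-¼)·f_2 from xy - 3/2y² - 7/6x + 7/4y → -3/2y² - 5/12x + ¼y + 7/4
  leading term y²: subtract (⅜)·f_1 from -3/2y² - 5/12x + ¼y + 7/4 → -13/24x + ⅝y
  leading term x: no divisor's leading term divides it; move -13/24x to the remainder.
  leading term y: no divisor's leading term divides it; move ⅝y to the remainder.
  remainder -1/12x² - 13/24x + ⅝y ≠ 0; add g_3 = -1/12x² - 13/24x + ⅝y to the basis.

The other S-polynomials (S(f_1,g_3), S(f_2,g_3)) all reduce to 0 modulo the current basis, so we have a Gröbner basis.
Inter-reduce: drop elements whose leading term is divisible by another's, tail-reduce, and make monic.
Reduced Gröbner basis: {x² + 13/2x - 15/2y, xy - ¾x + 3/2y - 7/4, y² - 1/12x + ¼y - 7/6}.

Buchberger on the second generating set:
h_1 = 12xy - 8y² - 25/3x + 16y - 35/3, LT = xy.
h_2 = -8xy + 48y² + 2x - 42, LT = xy.

S(h_1,h_2): lcm = xy. S = 16/3y² - 4/9x + 4/3y - 56/9.
  leading term y²: no divisor's leading term divides it; move 16/3y² to the remainder.
  leading term x: no divisor's leading term divides it; move -4/9x to the remainder.
  leading term y: no divisor's leading term divides it; move 4/3y to the remainder.
  leading term 1: no divisor's leading term divides it; move -56/9 to the remainder.
  remainder 16/3y² - 4/9x + 4/3y - 56/9 ≠ 0; add k_3 = 16/3y² - 4/9x + 4/3y - 56/9 to the basis.

S(h_1,k_3): lcm = xy². S = -⅔y³ + 1/12x² - 17/18xy + 4/3y² + 7/6x - 35/36y.
  leading term y³: subtract (-⅛y)·k_3 from -⅔y³ + 1/12x² - 17/18xy + 4/3y² + 7/6x - 35/36y → 1/12x² - xy + 3/2y² + 7/6x - 7/4y
  leading term x²: no divisor's leading term divides it; move 1/12x² to the remainder.
  leading term xy: subtract (-1/12)·h_1 from -xy + 3/2y² + 7/6x - 7/4y → ⅚y² + 17/36x - 5/12y - 35/36
  leading term y²: subtract (5/32)·k_3 from ⅚y² + 17/36x - 5/12y - 35/36 → 13/24x - ⅝y
  leading term x: no divisor's leading term divides it; move 13/24x to the remainder.
  leading term y: no divisor's leading term divides it; move -⅝y to the remainder.
  remainder 1/12x² + 13/24x - ⅝y ≠ 0; add k_4 = 1/12x² + 13/24x - ⅝y to the basis.

The other S-polynomials (S(h_2,k_3), S(h_1,k_4), S(h_2,k_4), S(k_3,k_4)) all reduce to 0 modulo the current basis, so we have a Gröbner basis.
Inter-reduce: drop elements whose leading term is divisible by another's, tail-reduce, and make monic.
Reduced Gröbner basis: {x² + 13/2x - 15/2y, xy - ¾x + 3/2y - 7/4, y² - 1/12x + ¼y - 7/6}.

The two bases agree; hence the ideals are identical.

Yes, the ideals are equal.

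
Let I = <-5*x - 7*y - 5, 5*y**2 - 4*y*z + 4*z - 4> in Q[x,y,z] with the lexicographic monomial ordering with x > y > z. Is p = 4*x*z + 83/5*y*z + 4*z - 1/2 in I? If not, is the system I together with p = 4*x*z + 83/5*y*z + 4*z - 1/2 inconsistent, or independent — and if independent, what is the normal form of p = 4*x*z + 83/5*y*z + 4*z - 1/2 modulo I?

4*x*z + 83/5*y*z + 4*z - 1/2 is independent of I; its normal form modulo I is 11*y*z - 1/2.

First compute the reduced Gröbner basis of I by Buchberger's algorithm.
f_1 = -5*x - 7*y - 5, LT = x.
f_2 = 5*y**2 - 4*y*z + 4*z - 4, LT = y**2.

The S-polynomials (S(f_1,f_2)) all reduce to 0 modulo the current basis, so we have a Gröbner basis.
Inter-reduce: drop elements whose leading term is divisible by another's, tail-reduce, and make monic.
Reduced Gröbner basis: {x + 7/5*y + 1, y**2 - 4/5*y*z + 4/5*z - 4/5}.
Label its elements g_1 = x + 7/5*y + 1, g_2 = y**2 - 4/5*y*z + 4/5*z - 4/5.

Reduce p = 4*x*z + 83/5*y*z + 4*z - 1/2 modulo G:
  leading term x*z: subtract (4*z)·g_1 from 4*x*z + 83/5*y*z + 4*z - 1/2 → 11*y*z - 1/2
  leading term y*z: no divisor's leading term divides it; move 11*y*z to the remainder.
  leading term 1: no divisor's leading term divides it; move -1/2 to the remainder.
  normal form = 11*y*z - 1/2.
The normal form is nonzero, so p ∉ I. Since p minus its normal form lies in I, I + (p) = I + (r) where r = 11*y*z - 1/2; decide whether this ideal is the whole ring.
Run Buchberger on G together with r (pairs among the g_i already reduce to 0 since G is a Gröbner basis):
g_1 = x + 7/5*y + 1, LT = x.
g_2 = y**2 - 4/5*y*z + 4/5*z - 4/5, LT = y**2.
r = 11*y*z - 1/2, LT = y*z.

S(g_2,r): lcm = y**2*z. S = -4/5*y*z**2 + 1/22*y + 4/5*z**2 - 4/5*z.
  leading term y*z**2: subtract (-4/55*z)·r from -4/5*y*z**2 + 1/22*y + 4/5*z**2 - 4/5*z → 1/22*y + 4/5*z**2 - 46/55*z
  leading term y: no divisor's leading term divides it; move 1/22*y to the remainder.
  leading term z**2: no divisor's leading term divides it; move 4/5*z**2 to the remainder.
  leading term z: no divisor's leading term divides it; move -46/55*z to the remainder.
  remainder 1/22*y + 4/5*z**2 - 46/55*z ≠ 0; add m_4 = 1/22*y + 4/5*z**2 - 46/55*z to the basis.

S(r,m_4): lcm = y*z. S = -88/5*z**3 + 92/5*z**2 - 1/22.
  leading term z**3: no divisor's leading term divides it; move -88/5*z**3 to the remainder.
  leading term z**2: no divisor's leading term divides it; move 92/5*z**2 to the remainder.
  leading term 1: no divisor's leading term divides it; move -1/22 to the remainder.
  remainder -88/5*z**3 + 92/5*z**2 - 1/22 ≠ 0; add m_5 = -88/5*z**3 + 92/5*z**2 - 1/22 to the basis.

The other S-polynomials (S(g_1,g_2), S(g_1,r), S(g_1,m_4), S(g_2,m_4), S(g_1,m_5), S(g_2,m_5), S(r,m_5), S(m_4,m_5)) all reduce to 0 modulo the current basis, so we have a Gröbner basis.
Inter-reduce: drop elements whose leading term is divisible by another's, tail-reduce, and make monic.
Reduced Gröbner basis: {x - 616/25*z**2 + 644/25*z + 1, y + 88/5*z**2 - 92/5*z, z**3 - 23/22*z**2 + 5/1936}.
The reduced Gröbner basis of I + (p) is {x - 616/25*z**2 + 644/25*z + 1, y + 88/5*z**2 - 92/5*z, z**3 - 23/22*z**2 + 5/1936} ≠ {1}, a proper ideal, so the enlarged system stays consistent: p is independent of I, with normal form 11*y*z - 1/2.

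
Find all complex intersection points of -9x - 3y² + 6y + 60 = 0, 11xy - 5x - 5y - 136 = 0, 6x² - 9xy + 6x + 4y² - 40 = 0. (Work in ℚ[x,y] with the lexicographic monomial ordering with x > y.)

{(4, 4)}

Compute a lex Gröbner basis by Buchberger's algorithm.
f_1 = -9x - 3y² + 6y + 60, LT = x.
f_2 = 11xy - 5x - 5y - 136, LT = xy.
f_3 = 6x² - 9xy + 6x + 4y² - 40, LT = x².

S(f_1,f_2): lcm = xy. S = 5/11x + ⅓y³ - ⅔y² - 205/33y + 136/11.
  reduce S modulo (f_1, f_2, f_3):
  remainder ⅓y³ - 9/11y² - 65/11y + 508/33 ≠ 0; add h_4 = ⅓y³ - 9/11y² - 65/11y + 508/33 to the basis.

S(f_1,f_3): lcm = x². S = ⅓xy² + ⅚xy - 23/3x - ⅔y² + 20/3.
  reduce S modulo (f_1, f_2, f_3, h_4):
  remainder 1373/726y² - 59/242y - 10630/363 ≠ 0; add h_5 = 1373/726y² - 59/242y - 10630/363 to the basis.

S(f_2,f_3): lcm = x²y. S = -5/11x² + 3/2xy² - 16/11xy - 136/11x - ⅔y³ + 20/3y.
  reduce S modulo (f_1, f_2, f_3, h_4, h_5):
  remainder 435763/90618y - 871526/45309 ≠ 0; add h_6 = 435763/90618y - 871526/45309 to the basis.

The other S-polynomials (S(f_1,h_4), S(f_2,h_4), S(f_3,h_4), S(f_1,h_5), S(f_2,h_5), S(f_3,h_5), S(h_4,h_5), S(f_1,h_6), S(f_2,h_6), S(f_3,h_6), S(h_4,h_6), S(h_5,h_6)) all reduce to 0 modulo the current basis, so we have a Gröbner basis.
Inter-reduce: drop elements whose leading term is divisible by another's, tail-reduce, and make monic.
Reduced Gröbner basis: {x - 4, y - 4}.

The lex basis is triangular: the last element involves only y. Solving y - 4 = 0 gives y ∈ {4}; substituting each value into the earlier elements determines the remaining variables.
  y = 4: the earlier basis element becomes x - 4 = 0, giving x = 4 — point (4, 4).
This is the nonlinear analogue of row-reducing a linear system.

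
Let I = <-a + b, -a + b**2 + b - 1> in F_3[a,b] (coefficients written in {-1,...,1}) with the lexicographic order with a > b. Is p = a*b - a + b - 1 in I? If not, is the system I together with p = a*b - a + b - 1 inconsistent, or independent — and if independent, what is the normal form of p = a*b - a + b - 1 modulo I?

a*b - a + b - 1 lies in I (it reduces to 0).

First compute the reduced Gröbner basis of I by Buchberger's algorithm.
f_1 = -a + b, LT = a.
f_2 = -a + b**2 + b - 1, LT = a.

S(f_1,f_2): lcm = a. S = b**2 - 1.
  reduce S modulo (f_1, f_2):
  remainder b**2 - 1 ≠ 0; add h_3 = b**2 - 1 to the basis.

The other S-polynomials (S(f_1,h_3), S(f_2,h_3)) all reduce to 0 modulo the current basis, so we have a Gröbner basis.
Inter-reduce: drop elements whose leading term is divisible by another's, tail-reduce, and make monic.
Reduced Gröbner basis: {a - b, b**2 - 1}.
Label its elements g_1 = a - b, g_2 = b**2 - 1.

Reduce p = a*b - a + b - 1 modulo G:
  leading term a*b: subtract (b)·g_1 from a*b - a + b - 1 → -a + b**2 + b - 1
  leading term a: subtract (-1)·g_1 from -a + b**2 + b - 1 → b**2 - 1
  leading term b**2: subtract (1)·g_2 from b**2 - 1 → 0
  normal form = 0.
Since the normal form is 0, p ∈ I.

The remainder on division by a Gröbner basis is unique — it is the normal form.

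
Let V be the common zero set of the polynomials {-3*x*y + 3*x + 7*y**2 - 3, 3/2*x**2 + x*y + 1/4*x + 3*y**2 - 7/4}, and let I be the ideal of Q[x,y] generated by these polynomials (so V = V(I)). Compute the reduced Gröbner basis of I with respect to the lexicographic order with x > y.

G = {x + 27/4*y**3 + 23/8*y**2 - 25/8*y - 1, y**4 - 31/54*y**3 - 44/81*y**2 + 17/54*y}

The reduced Gröbner basis is the canonical form of the ideal for this ordering.

f_1 = -3*x*y + 3*x + 7*y**2 - 3, LT = x*y.
f_2 = 3/2*x**2 + x*y + 1/4*x + 3*y**2 - 7/4, LT = x**2.

S(f_1,f_2): lcm = x**2*y. S = -x**2 - 3*x*y**2 - 1/6*x*y + x - 2*y**3 + 7/6*y.
  reduce S modulo (f_1, f_2):
  remainder -4/3*x - 9*y**3 - 23/6*y**2 + 25/6*y + 4/3 ≠ 0; add g_3 = -4/3*x - 9*y**3 - 23/6*y**2 + 25/6*y + 4/3 to the basis.

S(f_1,g_3): lcm = x*y. S = -x - 27/4*y**4 - 23/8*y**3 + 19/24*y**2 + y + 1.
  reduce S modulo (f_1, f_2, g_3):
  remainder -27/4*y**4 + 31/8*y**3 + 11/3*y**2 - 17/8*y ≠ 0; add g_4 = -27/4*y**4 + 31/8*y**3 + 11/3*y**2 - 17/8*y to the basis.

The other S-polynomials (S(f_2,g_3), S(f_1,g_4), S(f_2,g_4), S(g_3,g_4)) all reduce to 0 modulo the current basis, so we have a Gröbner basis.
Inter-reduce: drop elements whose leading term is divisible by another's, tail-reduce, and make monic.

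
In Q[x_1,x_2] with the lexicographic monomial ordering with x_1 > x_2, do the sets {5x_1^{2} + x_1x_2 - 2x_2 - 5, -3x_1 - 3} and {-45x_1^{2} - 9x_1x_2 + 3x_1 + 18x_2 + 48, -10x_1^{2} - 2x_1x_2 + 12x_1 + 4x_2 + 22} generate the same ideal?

Yes, the ideals are equal.

Two ideals are equal iff their reduced Gröbner bases coincide (the reduced basis is unique for a fixed ordering).
Buchberger on the first generating set:
f_1 = 5x_1^{2} + x_1x_2 - 2x_2 - 5, LT = x_1^{2}.
f_2 = -3x_1 - 3, LT = x_1.

S(f_1,f_2): lcm = x_1^{2}. S = \tfrac{1}{5}x_1x_2 - x_1 - \tfrac{2}{5}x_2 - 1.
  leading term x_1x_2: subtract (-\tfrac{1}{15}x_2)·f_2 from \tfrac{1}{5}x_1x_2 - x_1 - \tfrac{2}{5}x_2 - 1 → -x_1 - \tfrac{3}{5}x_2 - 1
  leading term x_1: subtract (\tfrac{1}{3})·f_2 from -x_1 - \tfrac{3}{5}x_2 - 1 → -\tfrac{3}{5}x_2
  leading term x_2: no divisor's leading term divides it; move -\tfrac{3}{5}x_2 to the remainder.
  remainder -\tfrac{3}{5}x_2 ≠ 0; add g_3 = -\tfrac{3}{5}x_2 to the basis.

The other S-polynomials (S(f_1,g_3), S(f_2,g_3)) all reduce to 0 modulo the current basis, so we have a Gröbner basis.
Inter-reduce: drop elements whose leading term is divisible by another's, tail-reduce, and make monic.
Reduced Gröbner basis: {x_1 + 1, x_2}.

Buchberger on the second generating set:
h_1 = -45x_1^{2} - 9x_1x_2 + 3x_1 + 18x_2 + 48, LT = x_1^{2}.
h_2 = -10x_1^{2} - 2x_1x_2 + 12x_1 + 4x_2 + 22, LT = x_1^{2}.

S(h_1,h_2): lcm = x_1^{2}. S = \tfrac{17}{15}x_1 + \tfrac{17}{15}.
  leading term x_1: no divisor's leading term divides it; move \tfrac{17}{15}x_1 to the remainder.
  leading term 1: no divisor's leading term divides it; move \tfrac{17}{15} to the remainder.
  remainder \tfrac{17}{15}x_1 + \tfrac{17}{15} ≠ 0; add k_3 = \tfrac{17}{15}x_1 + \tfrac{17}{15} to the basis.

S(h_1,k_3): lcm = x_1^{2}. S = \tfrac{1}{5}x_1x_2 - \tfrac{16}{15}x_1 - \tfrac{2}{5}x_2 - \tfrac{16}{15}.
  leading term x_1x_2: subtract (\tfrac{3}{17}x_2)·k_3 from \tfrac{1}{5}x_1x_2 - \tfrac{16}{15}x_1 - \tfrac{2}{5}x_2 - \tfrac{16}{15} → -\tfrac{16}{15}x_1 - \tfrac{3}{5}x_2 - \tfrac{16}{15}
  leading term x_1: subtract (-\tfrac{16}{17})·k_3 from -\tfrac{16}{15}x_1 - \tfrac{3}{5}x_2 - \tfrac{16}{15} → -\tfrac{3}{5}x_2
  leading term x_2: no divisor's leading term divides it; move -\tfrac{3}{5}x_2 to the remainder.
  remainder -\tfrac{3}{5}x_2 ≠ 0; add k_4 = -\tfrac{3}{5}x_2 to the basis.

The other S-polynomials (S(h_2,k_3), S(h_1,k_4), S(h_2,k_4), S(k_3,k_4)) all reduce to 0 modulo the current basis, so we have a Gröbner basis.
Inter-reduce: drop elements whose leading term is divisible by another's, tail-reduce, and make monic.
Reduced Gröbner basis: {x_1 + 1, x_2}.

These coincide, so the ideals are equal.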